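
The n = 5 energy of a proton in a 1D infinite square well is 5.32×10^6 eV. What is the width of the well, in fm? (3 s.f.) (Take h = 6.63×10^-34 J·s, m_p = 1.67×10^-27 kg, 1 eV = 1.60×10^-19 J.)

L = 31.1 fm

From E_n = n²h²/(8m_pL²), L = n·h/√(8m_pE_n).
E_5 = 5.32×10^6 eV = 8.512×10^-13 J, so L = 5·6.63×10^-34/√(8·1.67×10^-27·8.512×10^-13) = 3.11×10^-14 m = 31.1 fm.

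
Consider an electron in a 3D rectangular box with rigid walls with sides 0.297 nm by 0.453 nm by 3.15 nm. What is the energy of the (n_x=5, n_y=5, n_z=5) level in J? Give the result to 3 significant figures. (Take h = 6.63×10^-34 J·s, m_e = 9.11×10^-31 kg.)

E = 2.46×10^-17 J

For a 3D rectangular well E = (h²/8m_e)·Σ n_i²/L_i² = (6.63×10^-34)²/(8·9.11×10^-31) · [5²/(0.297 nm)² + 5²/(0.453 nm)² + 5²/(3.15 nm)²].
Evaluating gives E = 2.46×10^-17 J.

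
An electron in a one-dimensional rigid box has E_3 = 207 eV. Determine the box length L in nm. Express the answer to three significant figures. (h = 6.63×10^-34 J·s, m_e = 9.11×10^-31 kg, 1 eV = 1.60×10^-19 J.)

L = 0.128 nm

From E_n = n²h²/(8m_eL²), L = n·h/√(8m_eE_n).
E_3 = 207 eV = 3.312×10^-17 J, so L = 3·6.63×10^-34/√(8·9.11×10^-31·3.312×10^-17) = 1.28×10^-10 m = 0.128 nm.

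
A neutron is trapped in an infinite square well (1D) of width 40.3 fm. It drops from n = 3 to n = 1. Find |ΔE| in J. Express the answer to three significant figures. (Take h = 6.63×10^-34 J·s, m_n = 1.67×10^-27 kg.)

E_1 = h²/(8m_nL²) = 2.026×10^-14 J.
|ΔE| = |3² − 1²|·E_1 = 8·2.026×10^-14 J = 1.62×10^-13 J.

|ΔE| = 1.62×10^-13 J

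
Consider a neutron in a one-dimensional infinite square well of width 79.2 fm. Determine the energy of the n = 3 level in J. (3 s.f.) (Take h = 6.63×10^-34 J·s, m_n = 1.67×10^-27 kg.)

For an infinite well E_n = n²h²/(8m_nL²), so E_1 = h²/(8m_nL²) = (6.63×10^-34)²/(8·1.67×10^-27·(7.92×10^-14 m)²) = 5.245×10^-15 J.
Then E_3 = 3²·E_1 = 9·5.245×10^-15 J = 4.72×10^-14 J.

E_3 = 4.72×10^-14 J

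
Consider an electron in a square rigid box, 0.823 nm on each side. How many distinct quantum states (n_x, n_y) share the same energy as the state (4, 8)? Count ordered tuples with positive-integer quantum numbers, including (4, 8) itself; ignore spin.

degeneracy = 2

The level has n_x² + n_y² = 80. The ordered positive-integer solutions are (4, 8), (8, 4).
That gives 2 states.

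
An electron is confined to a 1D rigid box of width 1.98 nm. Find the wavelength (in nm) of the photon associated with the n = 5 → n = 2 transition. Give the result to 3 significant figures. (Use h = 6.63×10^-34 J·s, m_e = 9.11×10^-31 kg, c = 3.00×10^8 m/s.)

E_1 = h²/(8m_eL²) = 1.538×10^-20 J, so ΔE = (5² − 2²)E_1 = 3.230×10^-19 J.
λ = hc/ΔE = (6.63×10^-34·3.00×10^8)/3.230×10^-19 = 6.16×10^-7 m = 616 nm.

λ = 616 nm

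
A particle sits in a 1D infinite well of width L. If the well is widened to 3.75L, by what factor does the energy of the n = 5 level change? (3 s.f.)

E_n ∝ 1/L², so the energy scales by 1/3.75² = 0.0711.

0.0711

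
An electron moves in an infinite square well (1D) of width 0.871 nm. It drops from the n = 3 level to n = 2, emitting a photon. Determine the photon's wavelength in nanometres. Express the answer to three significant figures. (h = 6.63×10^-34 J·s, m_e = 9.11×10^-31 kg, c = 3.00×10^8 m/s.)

λ = 500 nm

E_1 = h²/(8m_eL²) = 7.950×10^-20 J, so ΔE = (3² − 2²)E_1 = 3.975×10^-19 J.
λ = hc/ΔE = (6.63×10^-34·3.00×10^8)/3.975×10^-19 = 5.00×10^-7 m = 500 nm.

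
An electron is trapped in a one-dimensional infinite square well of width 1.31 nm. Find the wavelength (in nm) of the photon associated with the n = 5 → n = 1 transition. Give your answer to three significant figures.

λ = 236 nm

E_1 = h²/(8m_eL²) = 3.511×10^-20 J, so ΔE = (5² − 1²)E_1 = 8.426×10^-19 J.
λ = hc/ΔE = (6.626×10^-34·2.998×10^8)/8.426×10^-19 = 2.36×10^-7 m = 236 nm.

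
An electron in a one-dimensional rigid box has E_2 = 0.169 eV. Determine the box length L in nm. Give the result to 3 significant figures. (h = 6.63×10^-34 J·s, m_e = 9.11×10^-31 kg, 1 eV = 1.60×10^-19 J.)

L = 2.99 nm

From E_n = n²h²/(8m_eL²), L = n·h/√(8m_eE_n).
E_2 = 0.169 eV = 2.704×10^-20 J, so L = 2·6.63×10^-34/√(8·9.11×10^-31·2.704×10^-20) = 2.99×10^-9 m = 2.99 nm.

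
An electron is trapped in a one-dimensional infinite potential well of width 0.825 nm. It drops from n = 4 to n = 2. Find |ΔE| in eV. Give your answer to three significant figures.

E_1 = h²/(8m_eL²) = 8.852×10^-20 J.
|ΔE| = |4² − 2²|·E_1 = 12·8.852×10^-20 J = 1.062×10^-18 J = 6.63 eV.

|ΔE| = 6.63 eV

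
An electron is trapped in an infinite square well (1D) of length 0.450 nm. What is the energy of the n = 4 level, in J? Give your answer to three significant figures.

For an infinite well E_n = n²h²/(8m_eL²), so E_1 = h²/(8m_eL²) = (6.626×10^-34)²/(8·9.109×10^-31·(4.50×10^-10 m)²) = 2.975×10^-19 J.
Then E_4 = 4²·E_1 = 16·2.975×10^-19 J = 4.76×10^-18 J.

E_4 = 4.76×10^-18 J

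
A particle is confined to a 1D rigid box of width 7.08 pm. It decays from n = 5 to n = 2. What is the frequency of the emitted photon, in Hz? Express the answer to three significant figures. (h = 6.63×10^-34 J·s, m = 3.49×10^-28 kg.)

f = 9.95×10^16 Hz

E_1 = h²/(8mL²) = 3.141×10^-18 J and ΔE = (5² − 2²)E_1 = 6.596×10^-17 J.
f = ΔE/h = 6.596×10^-17/6.63×10^-34 = 9.95×10^16 Hz.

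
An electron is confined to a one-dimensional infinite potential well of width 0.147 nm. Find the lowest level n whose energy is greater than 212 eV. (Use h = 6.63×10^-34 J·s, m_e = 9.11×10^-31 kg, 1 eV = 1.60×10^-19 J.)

n = 4

E_1 = h²/(8m_eL²) = 2.791×10^-18 J = 17.44 eV.
Need n² > 212/17.44 = 12.16, i.e. n > 3.487.
The smallest integer satisfying this is n = 4.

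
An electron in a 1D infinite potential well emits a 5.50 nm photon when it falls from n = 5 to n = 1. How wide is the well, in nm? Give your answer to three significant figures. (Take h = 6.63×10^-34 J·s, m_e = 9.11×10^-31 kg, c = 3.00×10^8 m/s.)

The photon carries ΔE = hc/λ = 6.63×10^-34·3.00×10^8/5.50×10^-9 m = 3.616×10^-17 J.
Since ΔE = (5² − 1²)E_1, E_1 = 1.507×10^-18 J, and L = h/√(8m_eE_1) = 2.00×10^-10 m = 0.200 nm.

L = 0.200 nm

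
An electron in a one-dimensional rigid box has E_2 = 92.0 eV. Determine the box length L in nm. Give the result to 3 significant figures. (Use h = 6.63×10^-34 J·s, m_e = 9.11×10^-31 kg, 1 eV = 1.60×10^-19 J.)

L = 0.128 nm

From E_n = n²h²/(8m_eL²), L = n·h/√(8m_eE_n).
E_2 = 92.0 eV = 1.472×10^-17 J, so L = 2·6.63×10^-34/√(8·9.11×10^-31·1.472×10^-17) = 1.28×10^-10 m = 0.128 nm.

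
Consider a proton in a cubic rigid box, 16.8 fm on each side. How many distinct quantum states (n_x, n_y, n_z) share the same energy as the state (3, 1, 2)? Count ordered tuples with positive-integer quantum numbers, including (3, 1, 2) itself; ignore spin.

degeneracy = 6

The level has n_x² + n_y² + n_z² = 14. The ordered positive-integer solutions are (1, 2, 3), (1, 3, 2), (2, 1, 3), (2, 3, 1), (3, 1, 2), (3, 2, 1).
That gives 6 states.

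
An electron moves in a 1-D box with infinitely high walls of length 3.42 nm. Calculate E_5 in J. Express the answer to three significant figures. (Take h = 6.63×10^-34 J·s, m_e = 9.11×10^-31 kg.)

For an infinite well E_n = n²h²/(8m_eL²), so E_1 = h²/(8m_eL²) = (6.63×10^-34)²/(8·9.11×10^-31·(3.42×10^-9 m)²) = 5.157×10^-21 J.
Then E_5 = 5²·E_1 = 25·5.157×10^-21 J = 1.29×10^-19 J.

E_5 = 1.29×10^-19 J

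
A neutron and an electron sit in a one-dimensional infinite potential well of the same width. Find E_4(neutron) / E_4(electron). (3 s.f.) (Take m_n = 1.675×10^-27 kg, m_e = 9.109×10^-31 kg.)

E_n ∝ 1/m at fixed n and L, so the ratio is m_e/m_n = 9.109×10^-31/1.675×10^-27 = 5.44×10^-4.

5.44×10^-4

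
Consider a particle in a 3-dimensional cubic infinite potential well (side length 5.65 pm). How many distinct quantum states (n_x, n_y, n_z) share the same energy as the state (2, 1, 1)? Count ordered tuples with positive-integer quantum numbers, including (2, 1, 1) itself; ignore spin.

The level has n_x² + n_y² + n_z² = 6. The ordered positive-integer solutions are (1, 1, 2), (1, 2, 1), (2, 1, 1).
That gives 3 states.

degeneracy = 3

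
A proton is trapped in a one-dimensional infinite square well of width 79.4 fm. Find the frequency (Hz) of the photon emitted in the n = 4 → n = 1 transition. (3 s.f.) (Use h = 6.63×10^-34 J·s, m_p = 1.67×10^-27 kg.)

E_1 = h²/(8m_pL²) = 5.219×10^-15 J and ΔE = (4² − 1²)E_1 = 7.828×10^-14 J.
f = ΔE/h = 7.828×10^-14/6.63×10^-34 = 1.18×10^20 Hz.

f = 1.18×10^20 Hz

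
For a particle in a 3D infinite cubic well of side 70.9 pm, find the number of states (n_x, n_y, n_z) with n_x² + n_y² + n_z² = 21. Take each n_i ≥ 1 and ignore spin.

degeneracy = 6

The level has n_x² + n_y² + n_z² = 21. The ordered positive-integer solutions are (1, 2, 4), (1, 4, 2), (2, 1, 4), (2, 4, 1), (4, 1, 2), (4, 2, 1).
That gives 6 states.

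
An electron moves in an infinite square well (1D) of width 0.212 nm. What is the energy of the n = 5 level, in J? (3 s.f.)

For an infinite well E_n = n²h²/(8m_eL²), so E_1 = h²/(8m_eL²) = (6.626×10^-34)²/(8·9.109×10^-31·(2.12×10^-10 m)²) = 1.341×10^-18 J.
Then E_5 = 5²·E_1 = 25·1.341×10^-18 J = 3.35×10^-17 J.

E_5 = 3.35×10^-17 J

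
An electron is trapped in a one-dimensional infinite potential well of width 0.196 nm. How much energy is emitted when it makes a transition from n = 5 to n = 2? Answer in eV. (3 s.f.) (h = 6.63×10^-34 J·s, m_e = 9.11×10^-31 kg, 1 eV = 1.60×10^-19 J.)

E_1 = h²/(8m_eL²) = 1.570×10^-18 J.
|ΔE| = |5² − 2²|·E_1 = 21·1.570×10^-18 J = 3.297×10^-17 J = 206 eV.

|ΔE| = 206 eV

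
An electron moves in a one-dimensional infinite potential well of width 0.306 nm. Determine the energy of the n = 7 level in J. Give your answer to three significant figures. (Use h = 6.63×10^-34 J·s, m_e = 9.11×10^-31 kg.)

E_7 = 3.16×10^-17 J

For an infinite well E_n = n²h²/(8m_eL²), so E_1 = h²/(8m_eL²) = (6.63×10^-34)²/(8·9.11×10^-31·(3.06×10^-10 m)²) = 6.441×10^-19 J.
Then E_7 = 7²·E_1 = 49·6.441×10^-19 J = 3.16×10^-17 J.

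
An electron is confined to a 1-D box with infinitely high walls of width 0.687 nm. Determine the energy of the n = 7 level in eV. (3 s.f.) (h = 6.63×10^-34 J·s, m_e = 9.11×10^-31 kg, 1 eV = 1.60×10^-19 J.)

E_7 = 39.1 eV

For an infinite well E_n = n²h²/(8m_eL²), so E_1 = h²/(8m_eL²) = (6.63×10^-34)²/(8·9.11×10^-31·(6.87×10^-10 m)²) = 1.278×10^-19 J.
Then E_7 = 7²·E_1 = 49·1.278×10^-19 J = 6.262×10^-18 J.
Converting, E_7 = 6.262×10^-18 J / (1.60×10^-19 J/eV) = 39.1 eV.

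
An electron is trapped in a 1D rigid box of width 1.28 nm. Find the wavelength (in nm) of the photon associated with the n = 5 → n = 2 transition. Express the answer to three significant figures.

λ = 257 nm

E_1 = h²/(8m_eL²) = 3.677×10^-20 J, so ΔE = (5² − 2²)E_1 = 7.722×10^-19 J.
λ = hc/ΔE = (6.626×10^-34·2.998×10^8)/7.722×10^-19 = 2.57×10^-7 m = 257 nm.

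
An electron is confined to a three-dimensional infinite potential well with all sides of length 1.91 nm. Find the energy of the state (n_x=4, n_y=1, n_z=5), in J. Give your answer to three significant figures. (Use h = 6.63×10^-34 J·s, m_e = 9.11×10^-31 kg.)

E = 6.94×10^-19 J

For a 3D rectangular well E = (h²/8m_e)·Σ n_i²/L_i² = (6.63×10^-34)²/(8·9.11×10^-31) · [4²/(1.91 nm)² + 1²/(1.91 nm)² + 5²/(1.91 nm)²].
Evaluating gives E = 6.94×10^-19 J.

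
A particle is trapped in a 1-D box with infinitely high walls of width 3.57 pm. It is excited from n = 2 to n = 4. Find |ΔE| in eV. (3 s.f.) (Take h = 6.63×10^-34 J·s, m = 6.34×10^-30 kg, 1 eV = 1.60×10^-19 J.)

|ΔE| = 5.10×10^4 eV

E_1 = h²/(8mL²) = 6.800×10^-16 J.
|ΔE| = |2² − 4²|·E_1 = 12·6.800×10^-16 J = 8.160×10^-15 J = 5.10×10^4 eV.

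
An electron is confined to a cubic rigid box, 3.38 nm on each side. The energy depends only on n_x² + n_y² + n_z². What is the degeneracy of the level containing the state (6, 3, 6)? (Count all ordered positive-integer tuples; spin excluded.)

The level has n_x² + n_y² + n_z² = 81. The ordered positive-integer solutions are (1, 4, 8), (1, 8, 4), (3, 6, 6), (4, 1, 8), (4, 4, 7), (4, 7, 4), (4, 8, 1), (6, 3, 6), (6, 6, 3), (7, 4, 4), (8, 1, 4), (8, 4, 1).
That gives 12 states.

degeneracy = 12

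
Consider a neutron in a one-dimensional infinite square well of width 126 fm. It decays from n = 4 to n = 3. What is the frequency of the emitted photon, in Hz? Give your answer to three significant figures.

f = 2.18×10^19 Hz

E_1 = h²/(8m_nL²) = 2.064×10^-15 J and ΔE = (4² − 3²)E_1 = 1.445×10^-14 J.
f = ΔE/h = 1.445×10^-14/6.626×10^-34 = 2.18×10^19 Hz.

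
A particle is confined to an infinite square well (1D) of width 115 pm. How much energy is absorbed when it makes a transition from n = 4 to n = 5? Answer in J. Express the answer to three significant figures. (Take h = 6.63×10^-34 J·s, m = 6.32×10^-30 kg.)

E_1 = h²/(8mL²) = 6.574×10^-19 J.
|ΔE| = |4² − 5²|·E_1 = 9·6.574×10^-19 J = 5.92×10^-18 J.

|ΔE| = 5.92×10^-18 J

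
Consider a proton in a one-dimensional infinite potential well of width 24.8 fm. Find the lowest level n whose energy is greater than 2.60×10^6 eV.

E_1 = h²/(8m_pL²) = 5.334×10^-14 J = 3.330×10^5 eV.
Need n² > 2.60×10^6/3.330×10^5 = 7.808, i.e. n > 2.794.
The smallest integer satisfying this is n = 3.

n = 3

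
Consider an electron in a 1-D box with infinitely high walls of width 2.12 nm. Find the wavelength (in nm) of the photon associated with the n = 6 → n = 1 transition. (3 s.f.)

λ = 423 nm

E_1 = h²/(8m_eL²) = 1.341×10^-20 J, so ΔE = (6² − 1²)E_1 = 4.694×10^-19 J.
λ = hc/ΔE = (6.626×10^-34·2.998×10^8)/4.694×10^-19 = 4.23×10^-7 m = 423 nm.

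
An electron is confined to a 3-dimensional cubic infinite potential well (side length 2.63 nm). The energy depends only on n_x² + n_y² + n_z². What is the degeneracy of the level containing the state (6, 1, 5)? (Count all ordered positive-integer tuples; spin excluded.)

The level has n_x² + n_y² + n_z² = 62. The ordered positive-integer solutions are (1, 5, 6), (1, 6, 5), (2, 3, 7), (2, 7, 3), (3, 2, 7), (3, 7, 2), (5, 1, 6), (5, 6, 1), (6, 1, 5), (6, 5, 1), (7, 2, 3), (7, 3, 2).
That gives 12 states.

degeneracy = 12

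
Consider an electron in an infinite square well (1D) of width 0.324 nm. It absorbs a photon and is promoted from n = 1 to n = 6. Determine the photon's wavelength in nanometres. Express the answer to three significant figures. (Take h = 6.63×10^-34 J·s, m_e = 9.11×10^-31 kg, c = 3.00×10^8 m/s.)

λ = 9.89 nm

E_1 = h²/(8m_eL²) = 5.746×10^-19 J, so ΔE = (6² − 1²)E_1 = 2.011×10^-17 J.
λ = hc/ΔE = (6.63×10^-34·3.00×10^8)/2.011×10^-17 = 9.89×10^-9 m = 9.89 nm.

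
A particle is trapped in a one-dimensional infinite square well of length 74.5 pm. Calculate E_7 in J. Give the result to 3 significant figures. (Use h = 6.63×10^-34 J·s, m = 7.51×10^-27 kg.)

For an infinite well E_n = n²h²/(8mL²), so E_1 = h²/(8mL²) = (6.63×10^-34)²/(8·7.51×10^-27·(7.45×10^-11 m)²) = 1.318×10^-21 J.
Then E_7 = 7²·E_1 = 49·1.318×10^-21 J = 6.46×10^-20 J.

E_7 = 6.46×10^-20 J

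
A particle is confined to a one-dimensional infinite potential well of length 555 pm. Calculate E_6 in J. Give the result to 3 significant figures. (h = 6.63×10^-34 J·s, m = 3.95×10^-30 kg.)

For an infinite well E_n = n²h²/(8mL²), so E_1 = h²/(8mL²) = (6.63×10^-34)²/(8·3.95×10^-30·(5.55×10^-10 m)²) = 4.516×10^-20 J.
Then E_6 = 6²·E_1 = 36·4.516×10^-20 J = 1.63×10^-18 J.

E_6 = 1.63×10^-18 J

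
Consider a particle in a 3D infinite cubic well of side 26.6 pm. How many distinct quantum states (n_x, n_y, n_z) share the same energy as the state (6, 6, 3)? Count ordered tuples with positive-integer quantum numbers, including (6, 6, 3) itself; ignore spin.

degeneracy = 12

The level has n_x² + n_y² + n_z² = 81. The ordered positive-integer solutions are (1, 4, 8), (1, 8, 4), (3, 6, 6), (4, 1, 8), (4, 4, 7), (4, 7, 4), (4, 8, 1), (6, 3, 6), (6, 6, 3), (7, 4, 4), (8, 1, 4), (8, 4, 1).
That gives 12 states.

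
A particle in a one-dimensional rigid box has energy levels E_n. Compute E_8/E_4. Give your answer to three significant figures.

4.00

E_n ∝ n², so E_8/E_4 = 8²/4² = 64/16 = 4.00.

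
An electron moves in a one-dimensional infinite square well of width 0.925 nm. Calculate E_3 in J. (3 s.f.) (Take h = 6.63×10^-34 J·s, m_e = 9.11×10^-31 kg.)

For an infinite well E_n = n²h²/(8m_eL²), so E_1 = h²/(8m_eL²) = (6.63×10^-34)²/(8·9.11×10^-31·(9.25×10^-10 m)²) = 7.049×10^-20 J.
Then E_3 = 3²·E_1 = 9·7.049×10^-20 J = 6.34×10^-19 J.

E_3 = 6.34×10^-19 J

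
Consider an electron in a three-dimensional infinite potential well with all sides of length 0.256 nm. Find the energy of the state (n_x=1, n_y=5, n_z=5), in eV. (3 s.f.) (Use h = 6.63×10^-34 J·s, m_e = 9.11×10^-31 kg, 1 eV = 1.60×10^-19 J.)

For a 3D rectangular well E = (h²/8m_e)·Σ n_i²/L_i² = (6.63×10^-34)²/(8·9.11×10^-31) · [1²/(0.256 nm)² + 5²/(0.256 nm)² + 5²/(0.256 nm)²].
Evaluating gives E = 4.694×10^-17 J = 293 eV.

E = 293 eV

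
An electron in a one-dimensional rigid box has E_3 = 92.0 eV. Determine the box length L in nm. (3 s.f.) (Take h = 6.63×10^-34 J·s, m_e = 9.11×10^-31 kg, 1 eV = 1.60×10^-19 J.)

From E_n = n²h²/(8m_eL²), L = n·h/√(8m_eE_n).
E_3 = 92.0 eV = 1.472×10^-17 J, so L = 3·6.63×10^-34/√(8·9.11×10^-31·1.472×10^-17) = 1.92×10^-10 m = 0.192 nm.

L = 0.192 nm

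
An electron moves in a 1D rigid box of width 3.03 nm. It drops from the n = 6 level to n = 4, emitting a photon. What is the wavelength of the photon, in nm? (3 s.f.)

E_1 = h²/(8m_eL²) = 6.562×10^-21 J, so ΔE = (6² − 4²)E_1 = 1.312×10^-19 J.
λ = hc/ΔE = (6.626×10^-34·2.998×10^8)/1.312×10^-19 = 1.51×10^-6 m = 1.51×10^3 nm.

λ = 1.51×10^3 nm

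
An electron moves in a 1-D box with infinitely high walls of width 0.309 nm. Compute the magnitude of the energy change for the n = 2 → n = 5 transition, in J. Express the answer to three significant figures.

|ΔE| = 1.33×10^-17 J

E_1 = h²/(8m_eL²) = 6.310×10^-19 J.
|ΔE| = |2² − 5²|·E_1 = 21·6.310×10^-19 J = 1.33×10^-17 J.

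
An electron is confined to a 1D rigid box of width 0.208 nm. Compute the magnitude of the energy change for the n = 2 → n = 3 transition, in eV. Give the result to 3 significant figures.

|ΔE| = 43.5 eV

E_1 = h²/(8m_eL²) = 1.393×10^-18 J.
|ΔE| = |2² − 3²|·E_1 = 5·1.393×10^-18 J = 6.965×10^-18 J = 43.5 eV.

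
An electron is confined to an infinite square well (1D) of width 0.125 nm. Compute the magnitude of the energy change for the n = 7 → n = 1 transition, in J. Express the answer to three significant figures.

E_1 = h²/(8m_eL²) = 3.856×10^-18 J.
|ΔE| = |7² − 1²|·E_1 = 48·3.856×10^-18 J = 1.85×10^-16 J.

|ΔE| = 1.85×10^-16 J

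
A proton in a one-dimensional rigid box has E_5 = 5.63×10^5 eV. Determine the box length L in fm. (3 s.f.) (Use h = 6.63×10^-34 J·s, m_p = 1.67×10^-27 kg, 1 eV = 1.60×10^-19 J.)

From E_n = n²h²/(8m_pL²), L = n·h/√(8m_pE_n).
E_5 = 5.63×10^5 eV = 9.008×10^-14 J, so L = 5·6.63×10^-34/√(8·1.67×10^-27·9.008×10^-14) = 9.56×10^-14 m = 95.6 fm.

L = 95.6 fm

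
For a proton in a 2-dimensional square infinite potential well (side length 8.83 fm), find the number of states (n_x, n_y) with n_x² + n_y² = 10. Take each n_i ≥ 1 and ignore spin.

The level has n_x² + n_y² = 10. The ordered positive-integer solutions are (1, 3), (3, 1).
That gives 2 states.

degeneracy = 2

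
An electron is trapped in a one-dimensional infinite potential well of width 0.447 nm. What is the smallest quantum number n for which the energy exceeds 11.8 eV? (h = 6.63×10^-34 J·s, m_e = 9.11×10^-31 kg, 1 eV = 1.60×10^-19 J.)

n = 3

E_1 = h²/(8m_eL²) = 3.019×10^-19 J = 1.887 eV.
Need n² > 11.8/1.887 = 6.253, i.e. n > 2.501.
The smallest integer satisfying this is n = 3.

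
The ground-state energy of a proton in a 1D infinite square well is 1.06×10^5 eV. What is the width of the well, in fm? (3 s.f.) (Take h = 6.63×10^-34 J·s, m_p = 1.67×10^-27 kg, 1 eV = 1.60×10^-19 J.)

L = 44.0 fm

From E_n = n²h²/(8m_pL²), L = n·h/√(8m_pE_n).
E_1 = 1.06×10^5 eV = 1.696×10^-14 J, so L = 1·6.63×10^-34/√(8·1.67×10^-27·1.696×10^-14) = 4.40×10^-14 m = 44.0 fm.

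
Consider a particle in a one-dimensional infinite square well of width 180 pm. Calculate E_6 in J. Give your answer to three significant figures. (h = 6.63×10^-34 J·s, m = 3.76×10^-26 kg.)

For an infinite well E_n = n²h²/(8mL²), so E_1 = h²/(8mL²) = (6.63×10^-34)²/(8·3.76×10^-26·(1.80×10^-10 m)²) = 4.510×10^-23 J.
Then E_6 = 6²·E_1 = 36·4.510×10^-23 J = 1.62×10^-21 J.

E_6 = 1.62×10^-21 J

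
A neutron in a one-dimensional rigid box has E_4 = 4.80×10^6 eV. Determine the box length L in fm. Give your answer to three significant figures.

L = 26.1 fm

From E_n = n²h²/(8m_nL²), L = n·h/√(8m_nE_n).
E_4 = 4.80×10^6 eV = 7.690×10^-13 J, so L = 4·6.626×10^-34/√(8·1.675×10^-27·7.690×10^-13) = 2.61×10^-14 m = 26.1 fm.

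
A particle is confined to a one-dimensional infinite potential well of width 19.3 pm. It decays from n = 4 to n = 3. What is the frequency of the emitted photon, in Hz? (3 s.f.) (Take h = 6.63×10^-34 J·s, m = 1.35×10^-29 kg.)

E_1 = h²/(8mL²) = 1.093×10^-17 J and ΔE = (4² − 3²)E_1 = 7.651×10^-17 J.
f = ΔE/h = 7.651×10^-17/6.63×10^-34 = 1.15×10^17 Hz.

f = 1.15×10^17 Hz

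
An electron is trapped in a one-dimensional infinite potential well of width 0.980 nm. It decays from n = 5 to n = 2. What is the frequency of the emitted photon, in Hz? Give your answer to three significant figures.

E_1 = h²/(8m_eL²) = 6.273×10^-20 J and ΔE = (5² − 2²)E_1 = 1.317×10^-18 J.
f = ΔE/h = 1.317×10^-18/6.626×10^-34 = 1.99×10^15 Hz.

f = 1.99×10^15 Hz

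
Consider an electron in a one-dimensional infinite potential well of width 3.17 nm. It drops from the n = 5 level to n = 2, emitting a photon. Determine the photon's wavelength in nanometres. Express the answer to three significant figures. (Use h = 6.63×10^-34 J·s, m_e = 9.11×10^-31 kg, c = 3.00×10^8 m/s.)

E_1 = h²/(8m_eL²) = 6.002×10^-21 J, so ΔE = (5² − 2²)E_1 = 1.260×10^-19 J.
λ = hc/ΔE = (6.63×10^-34·3.00×10^8)/1.260×10^-19 = 1.58×10^-6 m = 1.58×10^3 nm.

λ = 1.58×10^3 nm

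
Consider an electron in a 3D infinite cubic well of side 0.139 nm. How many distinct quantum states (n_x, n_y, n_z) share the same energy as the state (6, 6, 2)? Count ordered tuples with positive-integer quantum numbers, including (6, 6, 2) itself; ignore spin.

degeneracy = 3

The level has n_x² + n_y² + n_z² = 76. The ordered positive-integer solutions are (2, 6, 6), (6, 2, 6), (6, 6, 2).
That gives 3 states.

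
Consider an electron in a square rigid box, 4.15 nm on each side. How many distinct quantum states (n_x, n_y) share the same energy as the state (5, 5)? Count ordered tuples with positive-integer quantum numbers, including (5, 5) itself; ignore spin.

degeneracy = 3

The level has n_x² + n_y² = 50. The ordered positive-integer solutions are (1, 7), (5, 5), (7, 1).
That gives 3 states.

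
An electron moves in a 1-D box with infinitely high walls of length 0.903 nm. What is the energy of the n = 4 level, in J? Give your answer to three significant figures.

E_4 = 1.18×10^-18 J

For an infinite well E_n = n²h²/(8m_eL²), so E_1 = h²/(8m_eL²) = (6.626×10^-34)²/(8·9.109×10^-31·(9.03×10^-10 m)²) = 7.389×10^-20 J.
Then E_4 = 4²·E_1 = 16·7.389×10^-20 J = 1.18×10^-18 J.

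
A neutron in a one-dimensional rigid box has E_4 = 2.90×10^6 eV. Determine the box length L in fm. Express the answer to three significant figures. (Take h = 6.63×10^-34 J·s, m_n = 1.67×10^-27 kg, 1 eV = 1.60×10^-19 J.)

From E_n = n²h²/(8m_nL²), L = n·h/√(8m_nE_n).
E_4 = 2.90×10^6 eV = 4.640×10^-13 J, so L = 4·6.63×10^-34/√(8·1.67×10^-27·4.640×10^-13) = 3.37×10^-14 m = 33.7 fm.

L = 33.7 fm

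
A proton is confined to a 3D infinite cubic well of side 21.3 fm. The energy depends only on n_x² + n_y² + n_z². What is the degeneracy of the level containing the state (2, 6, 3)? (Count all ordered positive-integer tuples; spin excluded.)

degeneracy = 6

The level has n_x² + n_y² + n_z² = 49. The ordered positive-integer solutions are (2, 3, 6), (2, 6, 3), (3, 2, 6), (3, 6, 2), (6, 2, 3), (6, 3, 2).
That gives 6 states.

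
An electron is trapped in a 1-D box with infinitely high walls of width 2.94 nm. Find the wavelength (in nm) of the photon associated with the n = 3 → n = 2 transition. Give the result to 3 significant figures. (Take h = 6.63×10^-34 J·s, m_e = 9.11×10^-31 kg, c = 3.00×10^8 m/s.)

E_1 = h²/(8m_eL²) = 6.978×10^-21 J, so ΔE = (3² − 2²)E_1 = 3.489×10^-20 J.
λ = hc/ΔE = (6.63×10^-34·3.00×10^8)/3.489×10^-20 = 5.70×10^-6 m = 5.70×10^3 nm.

λ = 5.70×10^3 nm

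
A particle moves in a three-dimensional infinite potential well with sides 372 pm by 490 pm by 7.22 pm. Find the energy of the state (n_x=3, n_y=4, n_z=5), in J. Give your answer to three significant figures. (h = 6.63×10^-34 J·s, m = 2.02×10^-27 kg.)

For a 3D rectangular well E = (h²/8m)·Σ n_i²/L_i² = (6.63×10^-34)²/(8·2.02×10^-27) · [3²/(372 pm)² + 4²/(490 pm)² + 5²/(7.22 pm)²].
Evaluating gives E = 1.30×10^-17 J.

E = 1.30×10^-17 J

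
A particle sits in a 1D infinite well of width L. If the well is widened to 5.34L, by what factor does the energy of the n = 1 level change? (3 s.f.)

E_n ∝ 1/L², so the energy scales by 1/5.34² = 0.0351.

0.0351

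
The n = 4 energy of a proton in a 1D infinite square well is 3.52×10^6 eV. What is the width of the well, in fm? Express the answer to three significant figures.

L = 30.5 fm

From E_n = n²h²/(8m_pL²), L = n·h/√(8m_pE_n).
E_4 = 3.52×10^6 eV = 5.639×10^-13 J, so L = 4·6.626×10^-34/√(8·1.673×10^-27·5.639×10^-13) = 3.05×10^-14 m = 30.5 fm.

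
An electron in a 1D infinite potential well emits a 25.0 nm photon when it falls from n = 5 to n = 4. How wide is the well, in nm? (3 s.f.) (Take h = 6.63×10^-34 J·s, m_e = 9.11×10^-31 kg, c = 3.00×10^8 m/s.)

L = 0.261 nm

The photon carries ΔE = hc/λ = 6.63×10^-34·3.00×10^8/2.50×10^-8 m = 7.956×10^-18 J.
Since ΔE = (5² − 4²)E_1, E_1 = 8.840×10^-19 J, and L = h/√(8m_eE_1) = 2.61×10^-10 m = 0.261 nm.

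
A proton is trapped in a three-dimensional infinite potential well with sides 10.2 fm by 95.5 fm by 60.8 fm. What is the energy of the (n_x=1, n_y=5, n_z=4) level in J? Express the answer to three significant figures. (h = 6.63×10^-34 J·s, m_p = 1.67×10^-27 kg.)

For a 3D rectangular well E = (h²/8m_p)·Σ n_i²/L_i² = (6.63×10^-34)²/(8·1.67×10^-27) · [1²/(10.2 fm)² + 5²/(95.5 fm)² + 4²/(60.8 fm)²].
Evaluating gives E = 5.49×10^-13 J.

E = 5.49×10^-13 J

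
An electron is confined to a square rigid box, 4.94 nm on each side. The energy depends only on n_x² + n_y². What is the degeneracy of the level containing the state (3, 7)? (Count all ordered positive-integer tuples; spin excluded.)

The level has n_x² + n_y² = 58. The ordered positive-integer solutions are (3, 7), (7, 3).
That gives 2 states.

degeneracy = 2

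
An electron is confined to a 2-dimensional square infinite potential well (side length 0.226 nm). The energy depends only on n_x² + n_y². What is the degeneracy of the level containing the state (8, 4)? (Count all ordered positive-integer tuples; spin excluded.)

The level has n_x² + n_y² = 80. The ordered positive-integer solutions are (4, 8), (8, 4).
That gives 2 states.

degeneracy = 2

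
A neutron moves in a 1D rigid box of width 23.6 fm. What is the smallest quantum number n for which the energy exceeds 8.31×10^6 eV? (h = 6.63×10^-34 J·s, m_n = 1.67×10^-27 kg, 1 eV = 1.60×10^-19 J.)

E_1 = h²/(8m_nL²) = 5.907×10^-14 J = 3.692×10^5 eV.
Need n² > 8.31×10^6/3.692×10^5 = 22.51, i.e. n > 4.744.
The smallest integer satisfying this is n = 5.

n = 5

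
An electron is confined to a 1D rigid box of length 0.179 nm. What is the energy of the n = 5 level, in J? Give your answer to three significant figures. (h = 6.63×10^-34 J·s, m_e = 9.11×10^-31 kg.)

E_5 = 4.71×10^-17 J

For an infinite well E_n = n²h²/(8m_eL²), so E_1 = h²/(8m_eL²) = (6.63×10^-34)²/(8·9.11×10^-31·(1.79×10^-10 m)²) = 1.882×10^-18 J.
Then E_5 = 5²·E_1 = 25·1.882×10^-18 J = 4.71×10^-17 J.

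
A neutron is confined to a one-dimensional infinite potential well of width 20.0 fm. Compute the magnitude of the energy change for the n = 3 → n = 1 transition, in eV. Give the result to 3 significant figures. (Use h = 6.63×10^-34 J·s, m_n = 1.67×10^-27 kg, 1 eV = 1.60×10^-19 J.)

|ΔE| = 4.11×10^6 eV

E_1 = h²/(8m_nL²) = 8.225×10^-14 J.
|ΔE| = |3² − 1²|·E_1 = 8·8.225×10^-14 J = 6.580×10^-13 J = 4.11×10^6 eV.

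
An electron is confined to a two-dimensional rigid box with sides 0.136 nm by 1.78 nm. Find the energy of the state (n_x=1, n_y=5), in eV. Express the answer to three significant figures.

E = 23.3 eV

For a 2D rectangular well E = (h²/8m_e)·Σ n_i²/L_i² = (6.626×10^-34)²/(8·9.109×10^-31) · [1²/(0.136 nm)² + 5²/(1.78 nm)²].
Evaluating gives E = 3.733×10^-18 J = 23.3 eV.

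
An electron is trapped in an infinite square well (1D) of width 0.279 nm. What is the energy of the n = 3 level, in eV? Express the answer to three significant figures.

E_3 = 43.5 eV

For an infinite well E_n = n²h²/(8m_eL²), so E_1 = h²/(8m_eL²) = (6.626×10^-34)²/(8·9.109×10^-31·(2.79×10^-10 m)²) = 7.740×10^-19 J.
Then E_3 = 3²·E_1 = 9·7.740×10^-19 J = 6.966×10^-18 J.
Converting, E_3 = 6.966×10^-18 J / (1.602×10^-19 J/eV) = 43.5 eV.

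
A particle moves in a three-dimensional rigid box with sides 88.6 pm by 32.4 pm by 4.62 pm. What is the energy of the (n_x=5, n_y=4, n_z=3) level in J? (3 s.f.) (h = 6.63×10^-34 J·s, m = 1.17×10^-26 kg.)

For a 3D rectangular well E = (h²/8m)·Σ n_i²/L_i² = (6.63×10^-34)²/(8·1.17×10^-26) · [5²/(88.6 pm)² + 4²/(32.4 pm)² + 3²/(4.62 pm)²].
Evaluating gives E = 2.07×10^-18 J.

E = 2.07×10^-18 J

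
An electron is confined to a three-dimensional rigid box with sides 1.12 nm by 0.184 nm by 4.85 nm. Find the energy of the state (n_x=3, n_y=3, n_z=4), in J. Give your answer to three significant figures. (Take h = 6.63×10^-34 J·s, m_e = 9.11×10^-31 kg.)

For a 3D rectangular well E = (h²/8m_e)·Σ n_i²/L_i² = (6.63×10^-34)²/(8·9.11×10^-31) · [3²/(1.12 nm)² + 3²/(0.184 nm)² + 4²/(4.85 nm)²].
Evaluating gives E = 1.65×10^-17 J.

E = 1.65×10^-17 J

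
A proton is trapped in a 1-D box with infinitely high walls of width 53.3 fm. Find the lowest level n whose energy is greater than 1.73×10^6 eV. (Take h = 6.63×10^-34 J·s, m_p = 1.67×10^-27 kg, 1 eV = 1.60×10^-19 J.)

E_1 = h²/(8m_pL²) = 1.158×10^-14 J = 7.238×10^4 eV.
Need n² > 1.73×10^6/7.238×10^4 = 23.90, i.e. n > 4.889.
The smallest integer satisfying this is n = 5.

n = 5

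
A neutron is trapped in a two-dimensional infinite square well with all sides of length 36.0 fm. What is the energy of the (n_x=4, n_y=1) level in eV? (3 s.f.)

For a 2D rectangular well E = (h²/8m_n)·Σ n_i²/L_i² = (6.626×10^-34)²/(8·1.675×10^-27) · [4²/(36.0 fm)² + 1²/(36.0 fm)²].
Evaluating gives E = 4.298×10^-13 J = 2.68×10^6 eV.

E = 2.68×10^6 eV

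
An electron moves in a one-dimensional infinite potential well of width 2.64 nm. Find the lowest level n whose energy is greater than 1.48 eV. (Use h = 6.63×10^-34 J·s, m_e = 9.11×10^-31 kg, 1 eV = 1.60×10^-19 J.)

n = 6

E_1 = h²/(8m_eL²) = 8.654×10^-21 J = 0.05409 eV.
Need n² > 1.48/0.05409 = 27.36, i.e. n > 5.231.
The smallest integer satisfying this is n = 6.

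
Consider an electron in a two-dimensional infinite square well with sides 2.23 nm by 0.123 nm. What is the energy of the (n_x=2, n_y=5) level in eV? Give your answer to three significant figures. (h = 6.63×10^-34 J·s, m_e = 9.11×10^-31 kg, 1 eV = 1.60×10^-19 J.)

E = 623 eV

For a 2D rectangular well E = (h²/8m_e)·Σ n_i²/L_i² = (6.63×10^-34)²/(8·9.11×10^-31) · [2²/(2.23 nm)² + 5²/(0.123 nm)²].
Evaluating gives E = 9.971×10^-17 J = 623 eV.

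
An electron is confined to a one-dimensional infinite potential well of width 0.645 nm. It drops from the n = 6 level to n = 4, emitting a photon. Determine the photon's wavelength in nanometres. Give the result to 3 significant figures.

E_1 = h²/(8m_eL²) = 1.448×10^-19 J, so ΔE = (6² − 4²)E_1 = 2.896×10^-18 J.
λ = hc/ΔE = (6.626×10^-34·2.998×10^8)/2.896×10^-18 = 6.86×10^-8 m = 68.6 nm.

λ = 68.6 nm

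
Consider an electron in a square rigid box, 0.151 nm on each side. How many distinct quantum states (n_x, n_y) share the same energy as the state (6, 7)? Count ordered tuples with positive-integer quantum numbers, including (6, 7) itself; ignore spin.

The level has n_x² + n_y² = 85. The ordered positive-integer solutions are (2, 9), (6, 7), (7, 6), (9, 2).
That gives 4 states.

degeneracy = 4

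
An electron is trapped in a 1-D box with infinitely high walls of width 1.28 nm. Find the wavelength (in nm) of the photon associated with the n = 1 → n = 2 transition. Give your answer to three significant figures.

E_1 = h²/(8m_eL²) = 3.677×10^-20 J, so ΔE = (2² − 1²)E_1 = 1.103×10^-19 J.
λ = hc/ΔE = (6.626×10^-34·2.998×10^8)/1.103×10^-19 = 1.80×10^-6 m = 1.80×10^3 nm.

λ = 1.80×10^3 nm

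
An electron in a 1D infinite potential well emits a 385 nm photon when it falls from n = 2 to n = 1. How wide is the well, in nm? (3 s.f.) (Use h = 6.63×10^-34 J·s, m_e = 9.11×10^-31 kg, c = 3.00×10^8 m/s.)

L = 0.592 nm

The photon carries ΔE = hc/λ = 6.63×10^-34·3.00×10^8/3.85×10^-7 m = 5.166×10^-19 J.
Since ΔE = (2² − 1²)E_1, E_1 = 1.722×10^-19 J, and L = h/√(8m_eE_1) = 5.92×10^-10 m = 0.592 nm.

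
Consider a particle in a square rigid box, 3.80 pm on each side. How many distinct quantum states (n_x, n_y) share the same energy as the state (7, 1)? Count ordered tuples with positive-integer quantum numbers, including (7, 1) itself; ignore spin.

The level has n_x² + n_y² = 50. The ordered positive-integer solutions are (1, 7), (5, 5), (7, 1).
That gives 3 states.

degeneracy = 3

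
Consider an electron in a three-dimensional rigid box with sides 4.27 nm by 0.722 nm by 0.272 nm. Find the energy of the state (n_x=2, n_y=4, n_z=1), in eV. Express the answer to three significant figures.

For a 3D rectangular well E = (h²/8m_e)·Σ n_i²/L_i² = (6.626×10^-34)²/(8·9.109×10^-31) · [2²/(4.27 nm)² + 4²/(0.722 nm)² + 1²/(0.272 nm)²].
Evaluating gives E = 2.677×10^-18 J = 16.7 eV.

E = 16.7 eV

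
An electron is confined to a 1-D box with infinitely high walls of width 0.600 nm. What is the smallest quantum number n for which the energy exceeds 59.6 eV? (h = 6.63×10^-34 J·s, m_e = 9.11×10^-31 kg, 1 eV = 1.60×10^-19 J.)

n = 8

E_1 = h²/(8m_eL²) = 1.675×10^-19 J = 1.047 eV.
Need n² > 59.6/1.047 = 56.92, i.e. n > 7.545.
The smallest integer satisfying this is n = 8.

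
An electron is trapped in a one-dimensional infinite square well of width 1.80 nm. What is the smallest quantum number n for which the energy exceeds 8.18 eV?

E_1 = h²/(8m_eL²) = 1.860×10^-20 J = 0.1161 eV.
Need n² > 8.18/0.1161 = 70.46, i.e. n > 8.394.
The smallest integer satisfying this is n = 9.

n = 9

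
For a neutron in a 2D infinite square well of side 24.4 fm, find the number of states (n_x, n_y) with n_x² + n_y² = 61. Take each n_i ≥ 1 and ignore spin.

The level has n_x² + n_y² = 61. The ordered positive-integer solutions are (5, 6), (6, 5).
That gives 2 states.

degeneracy = 2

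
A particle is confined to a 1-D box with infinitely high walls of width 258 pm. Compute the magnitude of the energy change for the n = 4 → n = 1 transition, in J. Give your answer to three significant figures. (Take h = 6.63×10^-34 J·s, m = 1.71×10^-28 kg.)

|ΔE| = 7.24×10^-20 J

E_1 = h²/(8mL²) = 4.827×10^-21 J.
|ΔE| = |4² − 1²|·E_1 = 15·4.827×10^-21 J = 7.24×10^-20 J.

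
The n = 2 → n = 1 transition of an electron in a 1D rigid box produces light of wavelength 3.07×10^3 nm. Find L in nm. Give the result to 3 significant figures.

The photon carries ΔE = hc/λ = 6.626×10^-34·2.998×10^8/3.07×10^-6 m = 6.471×10^-20 J.
Since ΔE = (2² − 1²)E_1, E_1 = 2.157×10^-20 J, and L = h/√(8m_eE_1) = 1.67×10^-9 m = 1.67 nm.

L = 1.67 nm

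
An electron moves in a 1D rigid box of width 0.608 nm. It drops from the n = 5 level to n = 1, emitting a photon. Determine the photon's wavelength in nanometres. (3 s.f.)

E_1 = h²/(8m_eL²) = 1.630×10^-19 J, so ΔE = (5² − 1²)E_1 = 3.912×10^-18 J.
λ = hc/ΔE = (6.626×10^-34·2.998×10^8)/3.912×10^-18 = 5.08×10^-8 m = 50.8 nm.

λ = 50.8 nm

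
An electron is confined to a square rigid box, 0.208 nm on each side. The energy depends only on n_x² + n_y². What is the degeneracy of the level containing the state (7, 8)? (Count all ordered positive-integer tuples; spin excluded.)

degeneracy = 2

The level has n_x² + n_y² = 113. The ordered positive-integer solutions are (7, 8), (8, 7).
That gives 2 states.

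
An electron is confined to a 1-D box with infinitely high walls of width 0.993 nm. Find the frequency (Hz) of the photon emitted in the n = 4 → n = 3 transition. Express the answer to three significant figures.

f = 6.45×10^14 Hz

E_1 = h²/(8m_eL²) = 6.110×10^-20 J and ΔE = (4² − 3²)E_1 = 4.277×10^-19 J.
f = ΔE/h = 4.277×10^-19/6.626×10^-34 = 6.45×10^14 Hz.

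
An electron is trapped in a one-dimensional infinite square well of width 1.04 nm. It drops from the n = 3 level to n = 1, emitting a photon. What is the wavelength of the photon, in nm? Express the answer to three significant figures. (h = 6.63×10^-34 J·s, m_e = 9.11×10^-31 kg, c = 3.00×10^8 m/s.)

E_1 = h²/(8m_eL²) = 5.576×10^-20 J, so ΔE = (3² − 1²)E_1 = 4.461×10^-19 J.
λ = hc/ΔE = (6.63×10^-34·3.00×10^8)/4.461×10^-19 = 4.46×10^-7 m = 446 nm.

λ = 446 nm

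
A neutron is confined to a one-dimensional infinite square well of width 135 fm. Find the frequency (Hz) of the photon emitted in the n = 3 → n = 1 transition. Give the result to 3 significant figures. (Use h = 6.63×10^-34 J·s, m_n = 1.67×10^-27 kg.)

f = 2.18×10^19 Hz

E_1 = h²/(8m_nL²) = 1.805×10^-15 J and ΔE = (3² − 1²)E_1 = 1.444×10^-14 J.
f = ΔE/h = 1.444×10^-14/6.63×10^-34 = 2.18×10^19 Hz.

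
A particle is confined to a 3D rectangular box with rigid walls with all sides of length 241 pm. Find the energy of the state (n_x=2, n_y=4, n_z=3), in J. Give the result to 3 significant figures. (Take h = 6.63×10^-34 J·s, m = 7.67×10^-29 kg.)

E = 3.58×10^-19 J

For a 3D rectangular well E = (h²/8m)·Σ n_i²/L_i² = (6.63×10^-34)²/(8·7.67×10^-29) · [2²/(241 pm)² + 4²/(241 pm)² + 3²/(241 pm)²].
Evaluating gives E = 3.58×10^-19 J.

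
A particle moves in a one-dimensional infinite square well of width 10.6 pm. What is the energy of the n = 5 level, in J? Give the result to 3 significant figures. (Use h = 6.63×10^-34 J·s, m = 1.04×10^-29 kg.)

E_5 = 1.18×10^-15 J

For an infinite well E_n = n²h²/(8mL²), so E_1 = h²/(8mL²) = (6.63×10^-34)²/(8·1.04×10^-29·(1.06×10^-11 m)²) = 4.702×10^-17 J.
Then E_5 = 5²·E_1 = 25·4.702×10^-17 J = 1.18×10^-15 J.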